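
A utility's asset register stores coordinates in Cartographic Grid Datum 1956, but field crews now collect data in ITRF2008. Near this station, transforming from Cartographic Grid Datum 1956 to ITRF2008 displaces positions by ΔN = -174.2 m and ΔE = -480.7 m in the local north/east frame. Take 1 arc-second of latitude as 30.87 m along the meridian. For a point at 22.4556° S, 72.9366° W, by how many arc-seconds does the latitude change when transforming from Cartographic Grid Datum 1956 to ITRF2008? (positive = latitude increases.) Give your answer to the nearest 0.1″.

1″ of latitude = 30.87 m, so Δφ = -174.2 / 30.87 = -5.643″.

Δφ = -5.6″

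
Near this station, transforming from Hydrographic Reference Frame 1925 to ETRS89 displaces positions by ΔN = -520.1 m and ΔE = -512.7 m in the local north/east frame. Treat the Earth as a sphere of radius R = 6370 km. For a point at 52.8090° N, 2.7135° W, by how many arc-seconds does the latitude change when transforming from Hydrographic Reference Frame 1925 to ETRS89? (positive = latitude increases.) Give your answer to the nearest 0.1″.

Δφ = -16.8″

On a sphere of radius R, 1 rad of latitude = R, so Δφ = ΔN / R = -520.1 / 6370000 = -8.1648e-05 rad = -16.841″.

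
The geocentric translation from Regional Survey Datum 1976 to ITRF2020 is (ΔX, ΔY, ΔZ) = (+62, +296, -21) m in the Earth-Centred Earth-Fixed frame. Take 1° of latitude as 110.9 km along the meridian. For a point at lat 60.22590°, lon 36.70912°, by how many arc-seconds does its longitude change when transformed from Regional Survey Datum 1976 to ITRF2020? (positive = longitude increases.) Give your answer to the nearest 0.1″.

Δλ = 13.1″

sin φ = 0.867990, cos φ = 0.496582, sin λ = 0.597753, cos λ = 0.801681.
East component: ΔE = −sin λ·ΔX + cos λ·ΔY = −(0.597753)(62) + (0.801681)(296) = 200.24 m.
1° of latitude spans 110900 m; at latitude φ, 1° of longitude spans that × cos φ = 55070.9 m, so Δλ = 200.24 / 55070.9 × 3600 = 13.090″.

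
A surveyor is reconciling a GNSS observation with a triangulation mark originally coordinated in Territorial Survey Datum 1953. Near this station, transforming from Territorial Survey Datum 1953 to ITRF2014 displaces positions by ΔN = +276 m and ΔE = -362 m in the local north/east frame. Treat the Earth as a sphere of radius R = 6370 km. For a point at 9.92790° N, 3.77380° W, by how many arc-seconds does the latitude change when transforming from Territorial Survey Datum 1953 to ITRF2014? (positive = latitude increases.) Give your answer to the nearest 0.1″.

Δφ = 8.9″

On a sphere of radius R, 1 rad of latitude = R, so Δφ = ΔN / R = 276.0 / 6370000 = 4.3328e-05 rad = 8.937″.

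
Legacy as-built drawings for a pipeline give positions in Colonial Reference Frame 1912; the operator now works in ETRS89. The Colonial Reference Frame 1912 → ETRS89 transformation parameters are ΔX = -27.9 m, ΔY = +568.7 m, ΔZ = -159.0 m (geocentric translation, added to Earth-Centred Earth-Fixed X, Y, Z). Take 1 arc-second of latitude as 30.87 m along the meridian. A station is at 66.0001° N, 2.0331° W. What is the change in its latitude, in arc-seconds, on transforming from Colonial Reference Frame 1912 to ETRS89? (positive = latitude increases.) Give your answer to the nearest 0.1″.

sin φ = 0.913546, cos φ = 0.406735, sin λ = -0.035477, cos λ = 0.999370.
North component: ΔN = −sin φ cos λ·ΔX − sin φ sin λ·ΔY + cos φ·ΔZ = −(0.913546)(0.999370)(-27.9) − (0.913546)(-0.035477)(568.7) + (0.406735)(-159.0) = -20.77 m.
1° of latitude spans 3600 × 30.87 = 111132 m, so Δφ = -20.77 / 111132 × 3600 = -0.673″.

Δφ = -0.7″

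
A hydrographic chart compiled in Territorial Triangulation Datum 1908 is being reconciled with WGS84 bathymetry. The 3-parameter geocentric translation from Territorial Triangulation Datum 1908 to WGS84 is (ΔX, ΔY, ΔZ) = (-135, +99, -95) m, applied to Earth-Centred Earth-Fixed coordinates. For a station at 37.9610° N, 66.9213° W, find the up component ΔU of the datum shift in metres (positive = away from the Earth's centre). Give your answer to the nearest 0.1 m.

At φ = 37.9610°, λ = -66.9213°: sin φ = 0.615125, cos φ = 0.788430, sin λ = -0.919967, cos λ = 0.391995.
ΔU = cos φ cos λ·ΔX + cos φ sin λ·ΔY + sin φ·ΔZ = (0.788430)(0.391995)(-135) + (0.788430)(-0.919967)(99) + (0.615125)(-95) = -171.97 m.

ΔU = -172.0 m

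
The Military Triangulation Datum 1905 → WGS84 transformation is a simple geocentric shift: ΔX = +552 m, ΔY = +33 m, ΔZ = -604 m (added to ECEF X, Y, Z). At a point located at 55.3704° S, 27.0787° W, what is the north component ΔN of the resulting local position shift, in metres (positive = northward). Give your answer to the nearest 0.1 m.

At φ = -55.3704°, λ = -27.0787°: sin φ = -0.822843, cos φ = 0.568269, sin λ = -0.455214, cos λ = 0.890382.
ΔN = −sin φ cos λ·ΔX − sin φ sin λ·ΔY + cos φ·ΔZ = −(-0.822843)(0.890382)(552) − (-0.822843)(-0.455214)(33) + (0.568269)(-604) = 48.82 m.

ΔN = 48.8 m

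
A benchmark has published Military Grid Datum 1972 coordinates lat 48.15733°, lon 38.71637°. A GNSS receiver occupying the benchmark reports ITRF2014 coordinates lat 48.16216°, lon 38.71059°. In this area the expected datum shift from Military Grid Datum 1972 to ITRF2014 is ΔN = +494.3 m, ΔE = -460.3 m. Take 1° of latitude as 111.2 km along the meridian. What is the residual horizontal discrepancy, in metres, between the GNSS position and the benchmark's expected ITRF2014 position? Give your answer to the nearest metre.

Observed coordinate differences: Δφ = +0.00483°, Δλ = -0.00578°.
Converting to metres (1° lat = 111200 m, cos φ = 0.667087): observed ΔN = 537.1 m, observed ΔE = -428.8 m.
Subtracting the expected shift leaves a residual of 537.1 − (494.3) = 42.8 m north and -428.8 − (-460.3) = 31.5 m east.
Residual distance = √(42.8² + 31.5²) = 53.2 m.

53 m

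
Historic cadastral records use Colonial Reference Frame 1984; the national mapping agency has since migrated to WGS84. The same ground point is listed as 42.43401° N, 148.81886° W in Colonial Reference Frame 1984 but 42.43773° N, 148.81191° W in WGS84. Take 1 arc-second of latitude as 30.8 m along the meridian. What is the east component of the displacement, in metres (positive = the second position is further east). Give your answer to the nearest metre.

Δφ = 42.43773° − 42.43401° = +0.00372°; Δλ = -148.81191° − -148.81886° = +0.00695°.
1° of latitude = 3600 × 30.80 = 110880 m.
ΔN = Δφ × 110880 = 412.5 m; ΔE = Δλ × 110880 × cos(42.43401°) = +0.00695 × 110880 × 0.738055 = 568.8 m.

ΔE = 569 m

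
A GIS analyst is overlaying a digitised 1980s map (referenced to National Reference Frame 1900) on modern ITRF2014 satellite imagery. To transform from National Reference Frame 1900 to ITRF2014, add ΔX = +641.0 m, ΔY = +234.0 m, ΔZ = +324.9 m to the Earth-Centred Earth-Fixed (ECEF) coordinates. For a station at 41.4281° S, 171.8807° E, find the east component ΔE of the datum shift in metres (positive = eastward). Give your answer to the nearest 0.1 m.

ΔE = -322.2 m

At φ = -41.4281°, λ = 171.8807°: sin φ = -0.661680, cos φ = 0.749787, sin λ = 0.141235, cos λ = -0.989976.
ΔE = −sin λ·ΔX + cos λ·ΔY = −(0.141235)·(641.0) + (-0.989976)·(234.0) = -322.19 m.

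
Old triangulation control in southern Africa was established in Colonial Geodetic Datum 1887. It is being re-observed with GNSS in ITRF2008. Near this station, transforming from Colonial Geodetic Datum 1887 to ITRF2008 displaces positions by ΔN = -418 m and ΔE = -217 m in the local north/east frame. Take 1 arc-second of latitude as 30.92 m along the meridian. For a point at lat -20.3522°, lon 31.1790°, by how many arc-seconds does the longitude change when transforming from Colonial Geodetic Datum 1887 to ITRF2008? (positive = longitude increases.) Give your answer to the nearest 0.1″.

Δλ = -7.5″

At latitude -20.3522°, cos φ = 0.937572.
1″ of longitude at this latitude = 30.92 × cos φ = 28.9897 m, so Δλ = -217.0 / 28.9897 = -7.485″.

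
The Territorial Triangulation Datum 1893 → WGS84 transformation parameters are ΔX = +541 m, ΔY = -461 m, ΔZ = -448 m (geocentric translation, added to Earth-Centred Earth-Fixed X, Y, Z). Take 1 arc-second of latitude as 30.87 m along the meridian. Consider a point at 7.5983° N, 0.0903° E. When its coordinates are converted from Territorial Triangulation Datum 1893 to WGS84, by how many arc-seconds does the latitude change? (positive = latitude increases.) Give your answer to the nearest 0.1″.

Δφ = -16.7″

sin φ = 0.132227, cos φ = 0.991219, sin λ = 0.001576, cos λ = 0.999999.
North component: ΔN = −sin φ cos λ·ΔX − sin φ sin λ·ΔY + cos φ·ΔZ = −(0.132227)(0.999999)(541) − (0.132227)(0.001576)(-461) + (0.991219)(-448) = -515.50 m.
1° of latitude spans 3600 × 30.87 = 111132 m, so Δφ = -515.50 / 111132 × 3600 = -16.699″.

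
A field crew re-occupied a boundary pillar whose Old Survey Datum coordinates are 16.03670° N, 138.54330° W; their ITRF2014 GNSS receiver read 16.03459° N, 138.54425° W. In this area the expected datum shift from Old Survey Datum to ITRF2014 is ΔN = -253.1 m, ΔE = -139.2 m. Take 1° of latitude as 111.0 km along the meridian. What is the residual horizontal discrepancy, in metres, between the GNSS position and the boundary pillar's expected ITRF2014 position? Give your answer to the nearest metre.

Observed coordinate differences: Δφ = -0.00211°, Δλ = -0.00095°.
Converting to metres (1° lat = 111000 m, cos φ = 0.961085): observed ΔN = -234.2 m, observed ΔE = -101.3 m.
Subtracting the expected shift leaves a residual of -234.2 − (-253.1) = 18.9 m north and -101.3 − (-139.2) = 37.9 m east.
Residual distance = √(18.9² + 37.9²) = 42.3 m.

42 m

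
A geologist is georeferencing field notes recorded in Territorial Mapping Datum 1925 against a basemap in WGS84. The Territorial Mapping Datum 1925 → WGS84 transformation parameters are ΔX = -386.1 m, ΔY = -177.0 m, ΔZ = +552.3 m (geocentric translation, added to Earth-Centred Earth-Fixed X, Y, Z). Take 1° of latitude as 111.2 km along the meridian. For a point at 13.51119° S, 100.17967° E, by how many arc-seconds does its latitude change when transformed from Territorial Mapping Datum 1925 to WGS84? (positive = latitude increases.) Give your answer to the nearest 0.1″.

Δφ = 16.6″

sin φ = -0.233635, cos φ = 0.972324, sin λ = 0.984258, cos λ = -0.176736.
North component: ΔN = −sin φ cos λ·ΔX − sin φ sin λ·ΔY + cos φ·ΔZ = −(-0.233635)(-0.176736)(-386.1) − (-0.233635)(0.984258)(-177.0) + (0.972324)(552.3) = 512.25 m.
1° of latitude spans 111200 m, so Δφ = 512.25 / 111200 × 3600 = 16.584″.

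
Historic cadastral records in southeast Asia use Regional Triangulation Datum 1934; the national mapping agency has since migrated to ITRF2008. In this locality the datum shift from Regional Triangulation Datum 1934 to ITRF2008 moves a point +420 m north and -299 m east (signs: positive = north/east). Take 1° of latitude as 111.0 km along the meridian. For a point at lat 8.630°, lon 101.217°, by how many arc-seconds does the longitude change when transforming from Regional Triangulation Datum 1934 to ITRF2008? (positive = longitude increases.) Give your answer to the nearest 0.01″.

At latitude 8.630°, cos φ = 0.988678.
1° of longitude at this latitude = 111.0 × cos φ = 109.74 km, so Δλ = -299.0 / 109743.3 = -0.0027245° = -9.808″.

Δλ = -9.81″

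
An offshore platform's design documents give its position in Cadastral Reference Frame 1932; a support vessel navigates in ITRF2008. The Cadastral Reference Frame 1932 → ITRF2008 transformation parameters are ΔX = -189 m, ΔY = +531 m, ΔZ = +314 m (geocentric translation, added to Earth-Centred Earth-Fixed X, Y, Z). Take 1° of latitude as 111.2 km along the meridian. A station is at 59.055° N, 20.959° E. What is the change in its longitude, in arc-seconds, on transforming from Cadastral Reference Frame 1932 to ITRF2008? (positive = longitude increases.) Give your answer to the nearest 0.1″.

sin φ = 0.857661, cos φ = 0.514215, sin λ = 0.357700, cos λ = 0.933837.
East component: ΔE = −sin λ·ΔX + cos λ·ΔY = −(0.357700)(-189) + (0.933837)(531) = 563.47 m.
1° of latitude spans 111200 m; at latitude φ, 1° of longitude spans that × cos φ = 57180.7 m, so Δλ = 563.47 / 57180.7 × 3600 = 35.475″.

Δλ = 35.5″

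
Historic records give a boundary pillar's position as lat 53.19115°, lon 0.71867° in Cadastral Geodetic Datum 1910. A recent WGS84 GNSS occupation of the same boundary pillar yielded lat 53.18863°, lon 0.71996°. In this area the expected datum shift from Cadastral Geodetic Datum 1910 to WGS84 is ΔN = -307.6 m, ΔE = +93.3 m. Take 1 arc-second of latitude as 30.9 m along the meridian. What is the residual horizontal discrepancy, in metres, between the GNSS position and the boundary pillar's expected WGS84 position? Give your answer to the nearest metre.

28 m

Observed coordinate differences: Δφ = -0.00252°, Δλ = +0.00129°.
Converting to metres (1° lat = 111240 m, cos φ = 0.599147): observed ΔN = -280.3 m, observed ΔE = 86.0 m.
Subtracting the expected shift leaves a residual of -280.3 − (-307.6) = 27.3 m north and 86.0 − (93.3) = -7.3 m east.
Residual distance = √(27.3² + (-7.3)²) = 28.2 m.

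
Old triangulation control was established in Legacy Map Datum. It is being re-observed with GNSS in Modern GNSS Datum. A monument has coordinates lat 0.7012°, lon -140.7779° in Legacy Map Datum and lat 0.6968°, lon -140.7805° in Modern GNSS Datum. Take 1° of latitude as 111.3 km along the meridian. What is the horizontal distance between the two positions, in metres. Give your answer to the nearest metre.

Δφ = 0.6968° − 0.7012° = -0.0044°; Δλ = -140.7805° − -140.7779° = -0.0026°.
ΔN = Δφ × 111300 = -489.7 m; ΔE = Δλ × 111300 × cos(0.7012°) = -0.0026 × 111300 × 0.999925 = -289.4 m.
Distance = √(ΔE² + ΔN²) = √((-289.4)² + (-489.7)²) = 568.8 m.

569 m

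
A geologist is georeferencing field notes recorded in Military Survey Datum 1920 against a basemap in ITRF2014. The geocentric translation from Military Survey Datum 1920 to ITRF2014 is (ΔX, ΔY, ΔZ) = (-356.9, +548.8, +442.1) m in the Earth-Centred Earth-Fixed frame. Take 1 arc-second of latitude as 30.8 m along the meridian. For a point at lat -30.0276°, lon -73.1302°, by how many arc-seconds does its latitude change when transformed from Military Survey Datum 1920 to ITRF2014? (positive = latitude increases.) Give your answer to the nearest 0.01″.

Δφ = 2.21″

sin φ = -0.500417, cos φ = 0.865784, sin λ = -0.956967, cos λ = 0.290198.
North component: ΔN = −sin φ cos λ·ΔX − sin φ sin λ·ΔY + cos φ·ΔZ = −(-0.500417)(0.290198)(-356.9) − (-0.500417)(-0.956967)(548.8) + (0.865784)(442.1) = 68.12 m.
1° of latitude spans 3600 × 30.80 = 110880 m, so Δφ = 68.12 / 110880 × 3600 = 2.212″.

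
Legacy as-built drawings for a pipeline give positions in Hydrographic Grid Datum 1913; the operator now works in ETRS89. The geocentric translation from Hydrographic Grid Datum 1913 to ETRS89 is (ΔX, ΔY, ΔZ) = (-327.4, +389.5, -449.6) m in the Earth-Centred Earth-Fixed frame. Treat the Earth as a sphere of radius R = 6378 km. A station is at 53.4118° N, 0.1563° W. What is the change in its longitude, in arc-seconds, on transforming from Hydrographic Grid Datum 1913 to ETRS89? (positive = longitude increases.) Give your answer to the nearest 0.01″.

sin φ = 0.802940, cos φ = 0.596060, sin λ = -0.002728, cos λ = 0.999996.
East component: ΔE = −sin λ·ΔX + cos λ·ΔY = −(-0.002728)(-327.4) + (0.999996)(389.5) = 388.61 m.
1° of latitude spans πR/180 = 111317 m; at latitude φ, 1° of longitude spans that × cos φ = 66351.6 m, so Δλ = 388.61 / 66351.6 × 3600 = 21.084″.

Δλ = 21.08″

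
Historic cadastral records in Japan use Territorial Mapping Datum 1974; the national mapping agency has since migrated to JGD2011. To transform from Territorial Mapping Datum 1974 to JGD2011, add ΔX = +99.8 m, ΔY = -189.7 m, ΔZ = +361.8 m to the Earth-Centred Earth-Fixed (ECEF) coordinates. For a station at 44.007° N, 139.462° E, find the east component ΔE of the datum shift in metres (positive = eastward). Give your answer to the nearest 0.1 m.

ΔE = 79.3 m

At φ = 44.007°, λ = 139.462°: sin φ = 0.694746, cos φ = 0.719255, sin λ = 0.649952, cos λ = -0.759975.
ΔE = −sin λ·ΔX + cos λ·ΔY = −(0.649952)·(99.8) + (-0.759975)·(-189.7) = 79.30 m.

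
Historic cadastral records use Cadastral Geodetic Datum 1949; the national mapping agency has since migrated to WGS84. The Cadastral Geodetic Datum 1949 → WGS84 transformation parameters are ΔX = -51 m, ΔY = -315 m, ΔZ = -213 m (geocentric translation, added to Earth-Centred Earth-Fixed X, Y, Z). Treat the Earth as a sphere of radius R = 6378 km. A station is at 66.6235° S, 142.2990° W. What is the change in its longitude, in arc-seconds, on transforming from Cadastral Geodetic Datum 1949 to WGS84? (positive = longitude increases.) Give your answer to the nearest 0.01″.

sin φ = -0.917917, cos φ = 0.396771, sin λ = -0.611541, cos λ = -0.791213.
East component: ΔE = −sin λ·ΔX + cos λ·ΔY = −(-0.611541)(-51) + (-0.791213)(-315) = 218.04 m.
1° of latitude spans πR/180 = 111317 m; at latitude φ, 1° of longitude spans that × cos φ = 44167.4 m, so Δλ = 218.04 / 44167.4 × 3600 = 17.772″.

Δλ = 17.77″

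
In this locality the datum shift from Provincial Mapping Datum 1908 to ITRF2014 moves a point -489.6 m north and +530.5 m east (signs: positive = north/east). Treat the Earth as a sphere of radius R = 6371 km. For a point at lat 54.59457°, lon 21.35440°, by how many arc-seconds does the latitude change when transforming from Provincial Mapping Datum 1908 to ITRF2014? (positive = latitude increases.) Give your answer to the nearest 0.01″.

On a sphere of radius R, 1 rad of latitude = R, so Δφ = ΔN / R = -489.6 / 6371000 = -7.6848e-05 rad = -15.851″.

Δφ = -15.85″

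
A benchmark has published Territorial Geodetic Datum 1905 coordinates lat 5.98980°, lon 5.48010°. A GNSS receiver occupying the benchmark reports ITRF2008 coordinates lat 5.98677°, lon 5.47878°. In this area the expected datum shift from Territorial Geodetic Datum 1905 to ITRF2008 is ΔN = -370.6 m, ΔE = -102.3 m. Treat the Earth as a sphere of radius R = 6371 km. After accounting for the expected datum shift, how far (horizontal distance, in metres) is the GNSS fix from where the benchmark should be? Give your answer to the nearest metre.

55 m

Observed coordinate differences: Δφ = -0.00303°, Δλ = -0.00132°.
Converting to metres (1° lat = 111195 m, cos φ = 0.994540): observed ΔN = -336.9 m, observed ΔE = -146.0 m.
Subtracting the expected shift leaves a residual of -336.9 − (-370.6) = 33.7 m north and -146.0 − (-102.3) = -43.7 m east.
Residual distance = √(33.7² + (-43.7)²) = 55.2 m.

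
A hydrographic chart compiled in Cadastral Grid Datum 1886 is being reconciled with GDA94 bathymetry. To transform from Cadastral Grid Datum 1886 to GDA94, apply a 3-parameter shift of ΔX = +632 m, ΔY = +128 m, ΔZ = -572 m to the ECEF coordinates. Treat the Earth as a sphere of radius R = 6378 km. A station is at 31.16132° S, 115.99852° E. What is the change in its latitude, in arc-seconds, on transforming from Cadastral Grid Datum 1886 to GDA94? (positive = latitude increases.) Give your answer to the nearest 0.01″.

Δφ = -18.54″

sin φ = -0.517449, cos φ = 0.855714, sin λ = 0.898805, cos λ = -0.438348.
North component: ΔN = −sin φ cos λ·ΔX − sin φ sin λ·ΔY + cos φ·ΔZ = −(-0.517449)(-0.438348)(632) − (-0.517449)(0.898805)(128) + (0.855714)(-572) = -573.29 m.
1° of latitude spans πR/180 = 111317 m, so Δφ = -573.29 / 111317 × 3600 = -18.540″.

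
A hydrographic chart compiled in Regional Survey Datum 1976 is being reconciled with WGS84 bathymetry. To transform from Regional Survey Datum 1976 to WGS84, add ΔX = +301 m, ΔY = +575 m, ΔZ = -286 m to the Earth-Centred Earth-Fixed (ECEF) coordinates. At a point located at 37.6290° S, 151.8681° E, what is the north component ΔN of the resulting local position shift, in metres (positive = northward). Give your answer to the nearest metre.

At φ = -37.6290°, λ = 151.8681°: sin φ = -0.610546, cos φ = 0.791981, sin λ = 0.471503, cos λ = -0.881864.
ΔN = −sin φ cos λ·ΔX − sin φ sin λ·ΔY + cos φ·ΔZ = −(-0.610546)(-0.881864)(301) − (-0.610546)(0.471503)(575) + (0.791981)(-286) = -223.04 m.

ΔN = -223 m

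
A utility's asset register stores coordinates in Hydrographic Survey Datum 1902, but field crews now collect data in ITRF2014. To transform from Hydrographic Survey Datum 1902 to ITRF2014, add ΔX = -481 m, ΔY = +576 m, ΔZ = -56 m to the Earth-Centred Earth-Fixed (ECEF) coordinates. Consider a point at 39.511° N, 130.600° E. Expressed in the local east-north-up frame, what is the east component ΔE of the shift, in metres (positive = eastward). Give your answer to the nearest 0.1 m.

ΔE = -9.6 m

The local east axis at (φ, λ) is (−sin λ, cos λ, 0), so ΔE = −sin(130.600°)·(-481) + cos(130.600°)·576 = -9.64 m.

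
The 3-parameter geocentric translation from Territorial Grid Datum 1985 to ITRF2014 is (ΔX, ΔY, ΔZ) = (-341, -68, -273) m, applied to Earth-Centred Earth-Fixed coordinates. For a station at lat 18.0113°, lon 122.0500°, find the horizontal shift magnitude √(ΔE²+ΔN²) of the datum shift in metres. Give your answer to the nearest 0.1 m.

The local east axis at (φ, λ) is (−sin λ, cos λ, 0), so ΔE = −sin(122.0500°)·(-341) + cos(122.0500°)·(-68) = 325.11 m.
The local north axis is (−sin φ cos λ, −sin φ sin λ, cos φ), giving ΔN = -55.952 + 17.821 − 259.622 = -297.75 m.
Horizontal magnitude = √(ΔE² + ΔN²) = √(325.11² + (-297.75)²) = 440.86 m.

440.9 m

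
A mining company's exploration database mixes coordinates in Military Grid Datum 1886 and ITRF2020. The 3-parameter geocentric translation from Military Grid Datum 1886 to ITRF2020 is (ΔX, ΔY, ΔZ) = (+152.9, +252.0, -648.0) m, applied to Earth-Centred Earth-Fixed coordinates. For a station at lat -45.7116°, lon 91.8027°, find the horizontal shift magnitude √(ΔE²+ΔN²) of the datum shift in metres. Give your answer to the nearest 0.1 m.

At φ = -45.7116°, λ = 91.8027°: sin φ = -0.715834, cos φ = 0.698270, sin λ = 0.999505, cos λ = -0.031458.
ΔE = −sin λ·ΔX + cos λ·ΔY = −(0.999505)·(152.9) + (-0.031458)·(252.0) = -160.75 m.
ΔN = −sin φ cos λ·ΔX − sin φ sin λ·ΔY + cos φ·ΔZ = −(-0.715834)(-0.031458)(152.9) − (-0.715834)(0.999505)(252.0) + (0.698270)(-648.0) = -275.62 m.
Horizontal magnitude = √(ΔE² + ΔN²) = √((-160.75)² + (-275.62)²) = 319.07 m.

319.1 m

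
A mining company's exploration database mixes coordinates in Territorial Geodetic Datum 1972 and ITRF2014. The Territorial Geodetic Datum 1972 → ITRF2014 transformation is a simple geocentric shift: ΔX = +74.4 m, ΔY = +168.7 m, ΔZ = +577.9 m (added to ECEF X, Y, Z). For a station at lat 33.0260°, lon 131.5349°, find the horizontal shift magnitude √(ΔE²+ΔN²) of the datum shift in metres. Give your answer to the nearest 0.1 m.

473.2 m

At φ = 33.0260°, λ = 131.5349°: sin φ = 0.545020, cos φ = 0.838423, sin λ = 0.748552, cos λ = -0.663076.
ΔE = −sin λ·ΔX + cos λ·ΔY = −(0.748552)·(74.4) + (-0.663076)·(168.7) = -167.55 m.
ΔN = −sin φ cos λ·ΔX − sin φ sin λ·ΔY + cos φ·ΔZ = −(0.545020)(-0.663076)(74.4) − (0.545020)(0.748552)(168.7) + (0.838423)(577.9) = 442.59 m.
Horizontal magnitude = √(ΔE² + ΔN²) = √((-167.55)² + 442.59²) = 473.24 m.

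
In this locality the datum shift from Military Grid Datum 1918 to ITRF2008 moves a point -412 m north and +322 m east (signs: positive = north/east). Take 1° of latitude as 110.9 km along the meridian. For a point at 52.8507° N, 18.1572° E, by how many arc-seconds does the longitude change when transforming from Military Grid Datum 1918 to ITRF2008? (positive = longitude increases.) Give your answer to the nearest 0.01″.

Δλ = 17.31″

At latitude 52.8507°, cos φ = 0.603894.
1° of longitude at this latitude = 110.9 × cos φ = 66.97 km, so Δλ = 322.0 / 66971.8 = 0.0048080° = 17.309″.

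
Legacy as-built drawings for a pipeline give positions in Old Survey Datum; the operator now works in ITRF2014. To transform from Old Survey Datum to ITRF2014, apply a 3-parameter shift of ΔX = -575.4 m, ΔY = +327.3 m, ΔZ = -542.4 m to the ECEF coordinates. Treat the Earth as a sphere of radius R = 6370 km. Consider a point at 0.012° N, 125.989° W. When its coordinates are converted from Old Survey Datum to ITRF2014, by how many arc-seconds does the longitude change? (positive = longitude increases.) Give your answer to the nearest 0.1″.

sin φ = 0.000209, cos φ = 1.000000, sin λ = -0.809130, cos λ = -0.587630.
East component: ΔE = −sin λ·ΔX + cos λ·ΔY = −(-0.809130)(-575.4) + (-0.587630)(327.3) = -657.90 m.
1° of latitude spans πR/180 = 111177 m; at latitude φ, 1° of longitude spans that × cos φ = 111177.5 m, so Δλ = -657.90 / 111177.5 × 3600 = -21.303″.

Δλ = -21.3″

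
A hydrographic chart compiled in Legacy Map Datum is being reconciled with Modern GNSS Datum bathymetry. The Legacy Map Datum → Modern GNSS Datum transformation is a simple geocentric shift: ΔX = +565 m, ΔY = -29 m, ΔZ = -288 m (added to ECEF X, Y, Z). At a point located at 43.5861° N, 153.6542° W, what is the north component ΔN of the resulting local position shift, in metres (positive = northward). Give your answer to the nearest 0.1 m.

ΔN = 131.6 m

The local north axis is (−sin φ cos λ, −sin φ sin λ, cos φ), giving ΔN = 349.075 − 8.873 − 208.610 = 131.59 m.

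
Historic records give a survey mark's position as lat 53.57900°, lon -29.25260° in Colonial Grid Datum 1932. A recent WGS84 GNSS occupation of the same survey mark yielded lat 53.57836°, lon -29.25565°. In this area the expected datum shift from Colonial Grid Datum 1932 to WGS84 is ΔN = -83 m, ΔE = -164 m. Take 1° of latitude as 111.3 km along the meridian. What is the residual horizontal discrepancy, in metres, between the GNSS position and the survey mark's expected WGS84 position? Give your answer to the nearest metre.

Observed coordinate differences: Δφ = -0.00064°, Δλ = -0.00305°.
Converting to metres (1° lat = 111300 m, cos φ = 0.593714): observed ΔN = -71.2 m, observed ΔE = -201.5 m.
Subtracting the expected shift leaves a residual of -71.2 − (-83) = 11.8 m north and -201.5 − (-164) = -37.5 m east.
Residual distance = √(11.8² + (-37.5)²) = 39.3 m.

39 m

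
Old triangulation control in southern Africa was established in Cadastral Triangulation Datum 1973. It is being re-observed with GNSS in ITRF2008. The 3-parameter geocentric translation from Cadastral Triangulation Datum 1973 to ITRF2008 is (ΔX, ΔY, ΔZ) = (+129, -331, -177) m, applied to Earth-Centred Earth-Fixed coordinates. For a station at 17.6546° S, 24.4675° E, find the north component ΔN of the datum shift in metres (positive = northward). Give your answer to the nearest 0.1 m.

At φ = -17.6546°, λ = 24.4675°: sin φ = -0.303278, cos φ = 0.952902, sin λ = 0.414177, cos λ = 0.910196.
ΔN = −sin φ cos λ·ΔX − sin φ sin λ·ΔY + cos φ·ΔZ = −(-0.303278)(0.910196)(129) − (-0.303278)(0.414177)(-331) + (0.952902)(-177) = -174.63 m.

ΔN = -174.6 m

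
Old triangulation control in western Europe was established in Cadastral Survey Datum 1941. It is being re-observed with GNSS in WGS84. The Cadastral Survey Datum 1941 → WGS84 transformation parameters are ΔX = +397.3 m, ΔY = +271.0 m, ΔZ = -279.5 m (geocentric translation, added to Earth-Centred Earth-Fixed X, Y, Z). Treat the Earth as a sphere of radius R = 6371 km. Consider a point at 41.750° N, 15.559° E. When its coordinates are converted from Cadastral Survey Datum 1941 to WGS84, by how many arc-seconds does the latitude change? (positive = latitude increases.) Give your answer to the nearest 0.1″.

sin φ = 0.665882, cos φ = 0.746057, sin λ = 0.268231, cos λ = 0.963355.
North component: ΔN = −sin φ cos λ·ΔX − sin φ sin λ·ΔY + cos φ·ΔZ = −(0.665882)(0.963355)(397.3) − (0.665882)(0.268231)(271.0) + (0.746057)(-279.5) = -511.79 m.
1° of latitude spans πR/180 = 111195 m, so Δφ = -511.79 / 111195 × 3600 = -16.569″.

Δφ = -16.6″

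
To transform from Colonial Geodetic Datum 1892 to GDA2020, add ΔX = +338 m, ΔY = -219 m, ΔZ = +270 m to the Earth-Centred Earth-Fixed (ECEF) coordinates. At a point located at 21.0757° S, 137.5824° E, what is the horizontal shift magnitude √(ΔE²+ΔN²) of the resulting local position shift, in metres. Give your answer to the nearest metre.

128 m

The local east axis at (φ, λ) is (−sin λ, cos λ, 0), so ΔE = −sin(137.5824°)·338 + cos(137.5824°)·(-219) = -66.31 m.
The local north axis is (−sin φ cos λ, −sin φ sin λ, cos φ), giving ΔN = -89.731 − 53.121 + 251.939 = 109.09 m.
Horizontal magnitude = √(ΔE² + ΔN²) = √((-66.31)² + 109.09²) = 127.66 m.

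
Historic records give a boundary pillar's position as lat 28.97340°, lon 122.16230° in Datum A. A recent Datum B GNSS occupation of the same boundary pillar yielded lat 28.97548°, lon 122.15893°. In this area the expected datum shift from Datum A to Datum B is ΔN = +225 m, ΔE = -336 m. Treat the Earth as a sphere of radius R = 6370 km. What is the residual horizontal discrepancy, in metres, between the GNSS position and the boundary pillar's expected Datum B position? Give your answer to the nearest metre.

10 m

Observed coordinate differences: Δφ = +0.00208°, Δλ = -0.00337°.
Converting to metres (1° lat = 111177 m, cos φ = 0.874845): observed ΔN = 231.2 m, observed ΔE = -327.8 m.
Subtracting the expected shift leaves a residual of 231.2 − (225) = 6.2 m north and -327.8 − (-336) = 8.2 m east.
Residual distance = √(6.2² + 8.2²) = 10.3 m.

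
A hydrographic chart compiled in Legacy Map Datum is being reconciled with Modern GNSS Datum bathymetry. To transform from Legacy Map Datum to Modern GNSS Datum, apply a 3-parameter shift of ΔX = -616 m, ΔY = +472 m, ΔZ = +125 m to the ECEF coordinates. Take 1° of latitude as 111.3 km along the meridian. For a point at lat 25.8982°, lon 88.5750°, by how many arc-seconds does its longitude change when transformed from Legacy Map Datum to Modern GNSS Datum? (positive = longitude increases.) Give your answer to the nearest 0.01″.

sin φ = 0.436774, cos φ = 0.899572, sin λ = 0.999691, cos λ = 0.024868.
East component: ΔE = −sin λ·ΔX + cos λ·ΔY = −(0.999691)(-616) + (0.024868)(472) = 627.55 m.
1° of latitude spans 111300 m; at latitude φ, 1° of longitude spans that × cos φ = 100122.3 m, so Δλ = 627.55 / 100122.3 × 3600 = 22.564″.

Δλ = 22.56″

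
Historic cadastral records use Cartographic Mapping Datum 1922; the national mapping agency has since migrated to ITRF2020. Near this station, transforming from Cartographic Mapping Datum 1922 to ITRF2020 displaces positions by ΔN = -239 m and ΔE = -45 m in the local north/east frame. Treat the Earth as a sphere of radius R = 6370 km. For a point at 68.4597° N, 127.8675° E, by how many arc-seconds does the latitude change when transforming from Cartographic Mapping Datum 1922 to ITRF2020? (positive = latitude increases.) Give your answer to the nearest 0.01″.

Δφ = -7.74″

On a sphere of radius R, 1 rad of latitude = R, so Δφ = ΔN / R = -239.0 / 6370000 = -3.7520e-05 rad = -7.739″.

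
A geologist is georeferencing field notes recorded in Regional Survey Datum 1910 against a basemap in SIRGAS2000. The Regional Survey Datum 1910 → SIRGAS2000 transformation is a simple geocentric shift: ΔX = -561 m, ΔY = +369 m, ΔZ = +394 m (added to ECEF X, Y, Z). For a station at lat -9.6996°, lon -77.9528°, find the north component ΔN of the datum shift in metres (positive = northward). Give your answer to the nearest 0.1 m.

ΔN = 307.8 m

The local north axis is (−sin φ cos λ, −sin φ sin λ, cos φ), giving ΔN = -19.728 − 60.801 + 388.368 = 307.84 m.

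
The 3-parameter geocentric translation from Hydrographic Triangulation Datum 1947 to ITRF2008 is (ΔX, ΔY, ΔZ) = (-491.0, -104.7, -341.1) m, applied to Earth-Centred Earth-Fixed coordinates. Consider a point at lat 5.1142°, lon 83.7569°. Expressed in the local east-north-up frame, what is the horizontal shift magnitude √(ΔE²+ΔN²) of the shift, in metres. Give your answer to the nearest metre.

577 m

The local east axis at (φ, λ) is (−sin λ, cos λ, 0), so ΔE = −sin(83.7569°)·(-491.0) + cos(83.7569°)·(-104.7) = 476.70 m.
The local north axis is (−sin φ cos λ, −sin φ sin λ, cos φ), giving ΔN = 4.760 + 9.278 − 339.742 = -325.70 m.
Horizontal magnitude = √(ΔE² + ΔN²) = √(476.70² + (-325.70)²) = 577.35 m.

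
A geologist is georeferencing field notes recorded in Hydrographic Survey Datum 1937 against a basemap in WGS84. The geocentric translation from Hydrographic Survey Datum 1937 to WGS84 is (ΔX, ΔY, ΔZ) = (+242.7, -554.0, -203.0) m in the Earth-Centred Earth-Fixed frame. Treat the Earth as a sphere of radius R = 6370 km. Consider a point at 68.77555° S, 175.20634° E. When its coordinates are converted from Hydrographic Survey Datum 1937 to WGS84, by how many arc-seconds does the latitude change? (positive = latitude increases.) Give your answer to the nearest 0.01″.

sin φ = -0.932169, cos φ = 0.362022, sin λ = 0.083568, cos λ = -0.996502.
North component: ΔN = −sin φ cos λ·ΔX − sin φ sin λ·ΔY + cos φ·ΔZ = −(-0.932169)(-0.996502)(242.7) − (-0.932169)(0.083568)(-554.0) + (0.362022)(-203.0) = -342.09 m.
1° of latitude spans πR/180 = 111177 m, so Δφ = -342.09 / 111177 × 3600 = -11.077″.

Δφ = -11.08″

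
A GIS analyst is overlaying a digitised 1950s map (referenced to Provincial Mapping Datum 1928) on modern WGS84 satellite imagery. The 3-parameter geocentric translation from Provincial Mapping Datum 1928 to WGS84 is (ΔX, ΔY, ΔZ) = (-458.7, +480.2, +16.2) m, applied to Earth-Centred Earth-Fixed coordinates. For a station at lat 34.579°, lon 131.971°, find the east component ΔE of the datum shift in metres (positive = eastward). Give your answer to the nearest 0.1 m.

At φ = 34.579°, λ = 131.971°: sin φ = 0.567542, cos φ = 0.823344, sin λ = 0.743483, cos λ = -0.668754.
ΔE = −sin λ·ΔX + cos λ·ΔY = −(0.743483)·(-458.7) + (-0.668754)·(480.2) = 19.90 m.

ΔE = 19.9 m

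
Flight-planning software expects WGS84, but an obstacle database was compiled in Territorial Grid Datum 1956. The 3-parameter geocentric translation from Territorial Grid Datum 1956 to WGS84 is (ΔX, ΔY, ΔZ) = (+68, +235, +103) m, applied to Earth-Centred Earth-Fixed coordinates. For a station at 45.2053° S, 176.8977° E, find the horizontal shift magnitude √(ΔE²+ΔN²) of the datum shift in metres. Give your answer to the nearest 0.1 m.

At φ = -45.2053°, λ = 176.8977°: sin φ = -0.709636, cos φ = 0.704569, sin λ = 0.054119, cos λ = -0.998534.
ΔE = −sin λ·ΔX + cos λ·ΔY = −(0.054119)·(68) + (-0.998534)·(235) = -238.34 m.
ΔN = −sin φ cos λ·ΔX − sin φ sin λ·ΔY + cos φ·ΔZ = −(-0.709636)(-0.998534)(68) − (-0.709636)(0.054119)(235) + (0.704569)(103) = 33.41 m.
Horizontal magnitude = √(ΔE² + ΔN²) = √((-238.34)² + 33.41²) = 240.67 m.

240.7 m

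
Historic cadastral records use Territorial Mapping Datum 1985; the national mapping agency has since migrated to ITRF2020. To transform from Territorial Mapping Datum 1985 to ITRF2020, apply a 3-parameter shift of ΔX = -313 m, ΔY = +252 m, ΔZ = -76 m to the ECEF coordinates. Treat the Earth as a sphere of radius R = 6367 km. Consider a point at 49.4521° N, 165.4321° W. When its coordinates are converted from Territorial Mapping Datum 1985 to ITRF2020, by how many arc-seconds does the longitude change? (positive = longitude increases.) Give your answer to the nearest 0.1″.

Δλ = -16.1″

sin φ = 0.759863, cos φ = 0.650084, sin λ = -0.251527, cos λ = -0.967850.
East component: ΔE = −sin λ·ΔX + cos λ·ΔY = −(-0.251527)(-313) + (-0.967850)(252) = -322.63 m.
1° of latitude spans πR/180 = 111125 m; at latitude φ, 1° of longitude spans that × cos φ = 72240.6 m, so Δλ = -322.63 / 72240.6 × 3600 = -16.078″.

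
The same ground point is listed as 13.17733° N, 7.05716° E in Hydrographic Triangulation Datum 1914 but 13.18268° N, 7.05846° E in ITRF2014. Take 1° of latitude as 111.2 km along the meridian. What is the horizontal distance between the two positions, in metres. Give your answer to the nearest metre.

611 m

Δφ = 13.18268° − 13.17733° = +0.00535°; Δλ = 7.05846° − 7.05716° = +0.00130°.
ΔN = Δφ × 111200 = 594.9 m; ΔE = Δλ × 111200 × cos(13.17733°) = +0.00130 × 111200 × 0.973669 = 140.8 m.
Distance = √(ΔE² + ΔN²) = √(140.8² + 594.9²) = 611.3 m.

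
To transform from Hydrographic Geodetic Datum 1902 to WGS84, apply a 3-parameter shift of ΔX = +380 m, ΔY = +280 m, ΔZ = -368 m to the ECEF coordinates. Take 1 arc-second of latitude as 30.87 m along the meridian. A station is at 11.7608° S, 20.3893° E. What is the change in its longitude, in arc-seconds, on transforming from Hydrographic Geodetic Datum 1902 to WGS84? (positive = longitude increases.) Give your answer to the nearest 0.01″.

Δλ = 4.30″

sin φ = -0.203826, cos φ = 0.979007, sin λ = 0.348397, cos λ = 0.937347.
East component: ΔE = −sin λ·ΔX + cos λ·ΔY = −(0.348397)(380) + (0.937347)(280) = 130.07 m.
1° of latitude spans 3600 × 30.87 = 111132 m; at latitude φ, 1° of longitude spans that × cos φ = 108799.0 m, so Δλ = 130.07 / 108799.0 × 3600 = 4.304″.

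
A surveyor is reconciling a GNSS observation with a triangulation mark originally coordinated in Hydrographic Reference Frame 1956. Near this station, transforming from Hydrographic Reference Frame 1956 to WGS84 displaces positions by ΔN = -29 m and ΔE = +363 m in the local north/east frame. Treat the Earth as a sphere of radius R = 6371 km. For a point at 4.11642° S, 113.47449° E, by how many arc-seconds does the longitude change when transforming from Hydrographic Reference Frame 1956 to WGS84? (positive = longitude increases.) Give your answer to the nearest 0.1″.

Δλ = 11.8″

At latitude -4.11642°, cos φ = 0.997420.
One radian of longitude at latitude φ spans R cos φ, so Δλ = ΔE / (R cos φ) = 363.0 / (6371000 × 0.997420) = 5.7124e-05 rad = 11.783″.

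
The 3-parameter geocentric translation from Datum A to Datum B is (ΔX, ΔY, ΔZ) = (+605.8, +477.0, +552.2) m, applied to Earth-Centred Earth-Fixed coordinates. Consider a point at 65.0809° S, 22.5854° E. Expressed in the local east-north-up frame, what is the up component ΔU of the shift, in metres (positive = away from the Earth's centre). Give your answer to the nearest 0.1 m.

At φ = -65.0809°, λ = 22.5854°: sin φ = -0.906904, cos φ = 0.421338, sin λ = 0.384060, cos λ = 0.923308.
ΔU = cos φ cos λ·ΔX + cos φ sin λ·ΔY + sin φ·ΔZ = (0.421338)(0.923308)(605.8) + (0.421338)(0.384060)(477.0) + (-0.906904)(552.2) = -187.93 m.

ΔU = -187.9 m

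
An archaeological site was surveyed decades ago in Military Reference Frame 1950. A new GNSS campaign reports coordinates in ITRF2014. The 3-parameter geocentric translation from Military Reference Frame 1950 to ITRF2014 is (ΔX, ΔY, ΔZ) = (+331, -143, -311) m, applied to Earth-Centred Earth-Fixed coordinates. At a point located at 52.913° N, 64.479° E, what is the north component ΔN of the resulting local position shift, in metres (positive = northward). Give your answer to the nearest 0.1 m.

ΔN = -198.4 m

At φ = 52.913°, λ = 64.479°: sin φ = 0.797721, cos φ = 0.603027, sin λ = 0.902427, cos λ = 0.430842.
ΔN = −sin φ cos λ·ΔX − sin φ sin λ·ΔY + cos φ·ΔZ = −(0.797721)(0.430842)(331) − (0.797721)(0.902427)(-143) + (0.603027)(-311) = -198.36 m.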